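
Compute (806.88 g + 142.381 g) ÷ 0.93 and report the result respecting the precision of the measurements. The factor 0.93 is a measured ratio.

1.0 × 10³ g

806.88 g + 142.381 g = 949.261 g; the sum is limited to 2 decimal places (5 s.f.).
Carrying full precision, 949.261 ÷ 0.93 = 1020.71075269… g; 0.93 has 2 s.f., so the result keeps min(5, 2) = 2 s.f.
Rounded to 2 significant figures: 1.0 × 10³ g.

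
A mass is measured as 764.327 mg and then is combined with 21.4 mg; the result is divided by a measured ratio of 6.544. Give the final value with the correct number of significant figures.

764.327 mg + 21.4 mg = 785.727 mg; the sum is limited to 1 decimal place (4 s.f.).
Carrying full precision, 785.727 ÷ 6.544 = 120.068306846… mg; 6.544 has 4 s.f., so the result keeps min(4, 4) = 4 s.f.
Rounded to 4 significant figures: 120.1 mg.

120.1 mg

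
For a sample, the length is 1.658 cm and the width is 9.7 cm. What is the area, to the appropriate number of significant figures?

16 cm²

area = 1.658 cm × 9.7 cm = 16.0826 cm².
1.658 has 4 significant figures; 9.7 has 2.
Division/multiplication keeps the fewest: 2 significant figures.
Rounded: 16 cm².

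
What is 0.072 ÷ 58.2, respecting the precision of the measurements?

0.0012

0.072 ÷ 58.2 = 0.00123711340206…
Multiplication/division keeps the fewest significant figures: 0.072 → 2 s.f., 58.2 → 3 s.f.; limit is 2.
Rounded to 2 significant figures: 0.0012.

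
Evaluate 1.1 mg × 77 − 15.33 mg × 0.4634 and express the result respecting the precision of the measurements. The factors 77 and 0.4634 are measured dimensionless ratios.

78 mg

1.1 × 77 = 84.7 → 85 mg (2 s.f., last digit at the 10^0 place).
15.33 × 0.4634 = 7.103922 → 7.104 mg (4 s.f., last digit at the 10^-3 place).
Difference: 77.596078 mg; keep the coarser place, 10^0.
Result: 78 mg.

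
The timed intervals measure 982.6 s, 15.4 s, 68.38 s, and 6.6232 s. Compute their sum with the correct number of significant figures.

1073.0 s

982.6 s + 15.4 s + 68.38 s + 6.6232 s = 1073.0032 s.
Addition/subtraction keeps the fewest decimal places: 982.6 → 1 decimal place, 15.4 → 1 decimal place, 68.38 → 2 decimal places, 6.6232 → 4 decimal places; limit is 1.
Rounded to 1 decimal place: 1073.0 s.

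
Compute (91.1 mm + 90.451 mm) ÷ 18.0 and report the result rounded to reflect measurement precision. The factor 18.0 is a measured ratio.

10.1 mm

91.1 mm + 90.451 mm = 181.551 mm; the sum is limited to 1 decimal place (4 s.f.).
Carrying full precision, 181.551 ÷ 18.0 = 10.0861666667… mm; 18.0 has 3 s.f., so the result keeps min(4, 3) = 3 s.f.
Rounded to 3 significant figures: 10.1 mm.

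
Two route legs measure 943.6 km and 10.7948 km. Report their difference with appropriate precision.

943.6 km − 10.7948 km = 932.8052 km.
Addition/subtraction keeps the fewest decimal places: 943.6 → 1 decimal place, 10.7948 → 4 decimal places; limit is 1.
Rounded to 1 decimal place: 932.8 km.

932.8 km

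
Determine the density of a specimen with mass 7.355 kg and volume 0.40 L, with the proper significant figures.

18 kg/L

density = 7.355 kg ÷ 0.40 L = 18.3875 kg/L.
7.355 has 4 significant figures; 0.40 has 2.
Division/multiplication keeps the fewest: 2 significant figures.
Rounded: 18 kg/L.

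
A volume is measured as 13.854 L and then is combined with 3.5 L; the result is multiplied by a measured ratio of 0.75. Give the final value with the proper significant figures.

13 L

13.854 L + 3.5 L = 17.354 L; the sum is limited to 1 decimal place (3 s.f.).
Carrying full precision, 17.354 × 0.75 = 13.0155 L; 0.75 has 2 s.f., so the result keeps min(3, 2) = 2 s.f.
Rounded to 2 significant figures: 13 L.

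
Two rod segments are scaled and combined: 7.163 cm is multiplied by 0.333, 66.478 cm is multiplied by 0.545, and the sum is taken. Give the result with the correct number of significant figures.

38.6 cm

7.163 × 0.333 = 2.385279 → 2.39 cm (3 s.f., last digit at the 10^-2 place).
66.478 × 0.545 = 36.23051 → 36.2 cm (3 s.f., last digit at the 10^-1 place).
Sum: 38.615789 cm; keep the coarser place, 10^-1.
Result: 38.6 cm.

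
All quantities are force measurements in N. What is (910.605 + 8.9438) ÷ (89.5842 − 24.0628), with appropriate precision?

910.605 + 8.9438 = 919.5488, limited to 3 d.p. → 6 s.f.; 89.5842 − 24.0628 = 65.5214, limited to 4 d.p. → 6 s.f.
Carrying full precision, 919.5488 ÷ 65.5214 = 14.0343277158…; keep min(6, 6) = 6 s.f.
Rounded to 6 significant figures: 14.0343.

14.0343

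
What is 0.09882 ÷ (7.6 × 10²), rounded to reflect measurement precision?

0.09882 ÷ (7.6 × 10²) = 0.000130026315789…
Multiplication/division keeps the fewest significant figures: 0.09882 → 4 s.f., 7.6 × 10² → 2 s.f.; limit is 2.
Rounded to 2 significant figures: 1.3 × 10⁻⁴.

1.3 × 10⁻⁴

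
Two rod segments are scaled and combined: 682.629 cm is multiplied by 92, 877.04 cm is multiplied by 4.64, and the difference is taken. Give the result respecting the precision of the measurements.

5.9 × 10⁴ cm

682.629 × 92 = 62801.868 → 6.3 × 10⁴ cm (2 s.f., last digit at the 10^3 place).
877.04 × 4.64 = 4069.4656 → 4.07 × 10³ cm (3 s.f., last digit at the 10^1 place).
Difference: 58732.4024 cm; keep the coarser place, 10^3.
Result: 5.9 × 10⁴ cm.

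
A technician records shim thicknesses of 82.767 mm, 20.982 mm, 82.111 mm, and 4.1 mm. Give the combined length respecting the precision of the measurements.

190.0 mm

82.767 mm + 20.982 mm + 82.111 mm + 4.1 mm = 189.960 mm.
Addition/subtraction keeps the fewest decimal places: 82.767 → 3 decimal places, 20.982 → 3 decimal places, 82.111 → 3 decimal places, 4.1 → 1 decimal place; limit is 1.
Rounded to 1 decimal place: 190.0 mm.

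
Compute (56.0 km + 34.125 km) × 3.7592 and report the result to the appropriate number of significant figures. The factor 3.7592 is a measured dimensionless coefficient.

339 km

56.0 km + 34.125 km = 90.125 km; the sum is limited to 1 decimal place (3 s.f.).
Carrying full precision, 90.125 × 3.7592 = 338.7979 km; 3.7592 has 5 s.f., so the result keeps min(3, 5) = 3 s.f.
Rounded to 3 significant figures: 339 km.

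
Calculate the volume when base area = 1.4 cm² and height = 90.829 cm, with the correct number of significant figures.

volume = 1.4 cm² × 90.829 cm = 127.1606 cm³.
1.4 has 2 significant figures; 90.829 has 5.
Division/multiplication keeps the fewest: 2 significant figures.
Rounded: 1.3 × 10^2 cm³.

1.3 × 10^2 cm³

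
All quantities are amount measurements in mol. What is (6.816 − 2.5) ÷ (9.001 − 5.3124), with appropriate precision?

1.2

6.816 − 2.5 = 4.316, limited to 1 d.p. → 2 s.f.; 9.001 − 5.3124 = 3.6886, limited to 3 d.p. → 4 s.f.
Carrying full precision, 4.316 ÷ 3.6886 = 1.17009163368…; keep min(2, 4) = 2 s.f.
Rounded to 2 significant figures: 1.2.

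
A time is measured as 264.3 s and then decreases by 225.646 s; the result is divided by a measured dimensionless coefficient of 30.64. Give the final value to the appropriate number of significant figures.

264.3 s − 225.646 s = 38.654 s; the difference is limited to 1 decimal place (3 s.f.).
Carrying full precision, 38.654 ÷ 30.64 = 1.2615535248… s; 30.64 has 4 s.f., so the result keeps min(3, 4) = 3 s.f.
Rounded to 3 significant figures: 1.26 s.

1.26 s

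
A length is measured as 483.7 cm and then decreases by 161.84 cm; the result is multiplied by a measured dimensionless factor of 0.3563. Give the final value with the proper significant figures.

114.7 cm

483.7 cm − 161.84 cm = 321.86 cm; the difference is limited to 1 decimal place (4 s.f.).
Carrying full precision, 321.86 × 0.3563 = 114.678718 cm; 0.3563 has 4 s.f., so the result keeps min(4, 4) = 4 s.f.
Rounded to 4 significant figures: 114.7 cm.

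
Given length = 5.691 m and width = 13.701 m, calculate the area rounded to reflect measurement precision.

area = 5.691 m × 13.701 m = 77.972391 m².
5.691 has 4 significant figures; 13.701 has 5.
Division/multiplication keeps the fewest: 4 significant figures.
Rounded: 77.97 m².

77.97 m²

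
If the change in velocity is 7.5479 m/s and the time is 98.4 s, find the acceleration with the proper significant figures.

acceleration = 7.5479 m/s ÷ 98.4 s = 0.076706300813… m/s².
7.5479 has 5 significant figures; 98.4 has 3.
Division/multiplication keeps the fewest: 3 significant figures.
Rounded: 0.0767 m/s².

0.0767 m/s²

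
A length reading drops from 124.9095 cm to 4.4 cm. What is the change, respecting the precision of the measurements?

120.5 cm

124.9095 cm − 4.4 cm = 120.5095 cm.
Addition/subtraction keeps the fewest decimal places: 124.9095 → 4 decimal places, 4.4 → 1 decimal place; limit is 1.
Rounded to 1 decimal place: 120.5 cm.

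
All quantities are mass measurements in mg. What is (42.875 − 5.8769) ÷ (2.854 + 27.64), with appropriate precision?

42.875 − 5.8769 = 36.9981, limited to 3 d.p. → 5 s.f.; 2.854 + 27.64 = 30.494, limited to 2 d.p. → 4 s.f.
Carrying full precision, 36.9981 ÷ 30.494 = 1.21329113924…; keep min(5, 4) = 4 s.f.
Rounded to 4 significant figures: 1.213.

1.213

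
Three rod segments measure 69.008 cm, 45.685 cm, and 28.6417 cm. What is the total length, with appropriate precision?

143.335 cm

69.008 cm + 45.685 cm + 28.6417 cm = 143.3347 cm.
Addition/subtraction keeps the fewest decimal places: 69.008 → 3 decimal places, 45.685 → 3 decimal places, 28.6417 → 4 decimal places; limit is 3.
Rounded to 3 decimal places: 143.335 cm.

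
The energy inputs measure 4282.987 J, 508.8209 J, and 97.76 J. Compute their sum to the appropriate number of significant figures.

4889.57 J

4282.987 J + 508.8209 J + 97.76 J = 4889.5679 J.
Addition/subtraction keeps the fewest decimal places: 4282.987 → 3 decimal places, 508.8209 → 4 decimal places, 97.76 → 2 decimal places; limit is 2.
Rounded to 2 decimal places: 4889.57 J.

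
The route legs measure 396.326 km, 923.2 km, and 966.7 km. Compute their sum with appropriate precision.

2286.2 km

396.326 km + 923.2 km + 966.7 km = 2286.226 km.
Addition/subtraction keeps the fewest decimal places: 396.326 → 3 decimal places, 923.2 → 1 decimal place, 966.7 → 1 decimal place; limit is 1.
Rounded to 1 decimal place: 2286.2 km.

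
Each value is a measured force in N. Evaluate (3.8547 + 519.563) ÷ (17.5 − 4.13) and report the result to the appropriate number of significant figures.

3.8547 + 519.563 = 523.4177, limited to 3 d.p. → 6 s.f.; 17.5 − 4.13 = 13.37, limited to 1 d.p. → 3 s.f.
Carrying full precision, 523.4177 ÷ 13.37 = 39.1486686612…; keep min(6, 3) = 3 s.f.
Rounded to 3 significant figures: 39.1.

39.1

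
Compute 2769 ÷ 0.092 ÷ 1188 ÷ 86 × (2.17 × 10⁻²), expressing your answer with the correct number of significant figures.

0.0064

2769 ÷ 0.092 ÷ 1188 ÷ 86 × (2.17 × 10⁻²) = 0.00639263591425…
Multiplication/division keeps the fewest significant figures: 2769 → 4 s.f., 0.092 → 2 s.f., 1188 → 4 s.f., 86 → 2 s.f., 2.17 × 10⁻² → 3 s.f.; limit is 2.
Rounded to 2 significant figures: 0.0064.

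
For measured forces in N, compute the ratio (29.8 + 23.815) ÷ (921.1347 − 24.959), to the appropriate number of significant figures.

29.8 + 23.815 = 53.615, limited to 1 d.p. → 3 s.f.; 921.1347 − 24.959 = 896.1757, limited to 3 d.p. → 6 s.f.
Carrying full precision, 53.615 ÷ 896.1757 = 0.0598264380523…; keep min(3, 6) = 3 s.f.
Rounded to 3 significant figures: 0.0598.

0.0598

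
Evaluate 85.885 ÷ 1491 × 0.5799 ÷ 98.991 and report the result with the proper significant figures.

3.374 × 10^-4

85.885 ÷ 1491 × 0.5799 ÷ 98.991 = 0.000337440397352…
Multiplication/division keeps the fewest significant figures: 85.885 → 5 s.f., 1491 → 4 s.f., 0.5799 → 4 s.f., 98.991 → 5 s.f.; limit is 4.
Rounded to 4 significant figures: 3.374 × 10^-4.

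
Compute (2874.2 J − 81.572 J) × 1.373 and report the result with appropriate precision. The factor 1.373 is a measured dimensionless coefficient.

3834 J

2874.2 J − 81.572 J = 2792.628 J; the difference is limited to 1 decimal place (5 s.f.).
Carrying full precision, 2792.628 × 1.373 = 3834.278244 J; 1.373 has 4 s.f., so the result keeps min(5, 4) = 4 s.f.
Rounded to 4 significant figures: 3834 J.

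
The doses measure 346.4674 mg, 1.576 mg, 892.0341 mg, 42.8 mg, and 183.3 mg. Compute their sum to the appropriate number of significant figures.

1466.2 mg

346.4674 mg + 1.576 mg + 892.0341 mg + 42.8 mg + 183.3 mg = 1466.1775 mg.
Addition/subtraction keeps the fewest decimal places: 346.4674 → 4 decimal places, 1.576 → 3 decimal places, 892.0341 → 4 decimal places, 42.8 → 1 decimal place, 183.3 → 1 decimal place; limit is 1.
Rounded to 1 decimal place: 1466.2 mg.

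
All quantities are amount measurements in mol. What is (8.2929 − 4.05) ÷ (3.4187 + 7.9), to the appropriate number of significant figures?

0.375

8.2929 − 4.05 = 4.2429, limited to 2 d.p. → 3 s.f.; 3.4187 + 7.9 = 11.3187, limited to 1 d.p. → 3 s.f.
Carrying full precision, 4.2429 ÷ 11.3187 = 0.374857536643…; keep min(3, 3) = 3 s.f.
Rounded to 3 significant figures: 0.375.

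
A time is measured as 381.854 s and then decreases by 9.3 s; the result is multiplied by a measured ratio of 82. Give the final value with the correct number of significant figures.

3.1 × 10⁴ s

381.854 s − 9.3 s = 372.554 s; the difference is limited to 1 decimal place (4 s.f.).
Carrying full precision, 372.554 × 82 = 30549.428 s; 82 has 2 s.f., so the result keeps min(4, 2) = 2 s.f.
Rounded to 2 significant figures: 3.1 × 10⁴ s.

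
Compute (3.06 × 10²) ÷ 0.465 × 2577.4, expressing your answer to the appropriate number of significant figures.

1.70 × 10⁶

(3.06 × 10²) ÷ 0.465 × 2577.4 = 1696095.48387…
Multiplication/division keeps the fewest significant figures: 3.06 × 10² → 3 s.f., 0.465 → 3 s.f., 2577.4 → 5 s.f.; limit is 3.
Rounded to 3 significant figures: 1.70 × 10⁶.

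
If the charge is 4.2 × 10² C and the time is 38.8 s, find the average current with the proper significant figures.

11 A

average current = 4.2 × 10² C ÷ 38.8 s = 10.824742268… A.
4.2 × 10² has 2 significant figures; 38.8 has 3.
Division/multiplication keeps the fewest: 2 significant figures.
Rounded: 11 A.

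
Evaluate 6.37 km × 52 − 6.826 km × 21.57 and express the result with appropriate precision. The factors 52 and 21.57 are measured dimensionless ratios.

6.37 × 52 = 331.24 → 3.3 × 10² km (2 s.f., last digit at the 10^1 place).
6.826 × 21.57 = 147.23682 → 147.2 km (4 s.f., last digit at the 10^-1 place).
Difference: 184.00318 km; keep the coarser place, 10^1.
Result: 1.8 × 10² km.

1.8 × 10² km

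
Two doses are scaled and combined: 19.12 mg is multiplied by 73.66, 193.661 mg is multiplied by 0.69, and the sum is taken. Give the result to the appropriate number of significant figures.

1.54 × 10^3 mg

19.12 × 73.66 = 1408.3792 → 1408 mg (4 s.f., last digit at the 10^0 place).
193.661 × 0.69 = 133.62609 → 1.3 × 10^2 mg (2 s.f., last digit at the 10^1 place).
Sum: 1542.00529 mg; keep the coarser place, 10^1.
Result: 1.54 × 10^3 mg.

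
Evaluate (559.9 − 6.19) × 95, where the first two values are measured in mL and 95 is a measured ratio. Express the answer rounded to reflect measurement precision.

559.9 mL − 6.19 mL = 553.71 mL; the difference is limited to 1 decimal place (4 s.f.).
Carrying full precision, 553.71 × 95 = 52602.45 mL; 95 has 2 s.f., so the result keeps min(4, 2) = 2 s.f.
Rounded to 2 significant figures: 5.3 × 10⁴ mL.

5.3 × 10⁴ mL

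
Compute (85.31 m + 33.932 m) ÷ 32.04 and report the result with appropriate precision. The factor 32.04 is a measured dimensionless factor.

3.722 m

85.31 m + 33.932 m = 119.242 m; the sum is limited to 2 decimal places (5 s.f.).
Carrying full precision, 119.242 ÷ 32.04 = 3.72166042447… m; 32.04 has 4 s.f., so the result keeps min(5, 4) = 4 s.f.
Rounded to 4 significant figures: 3.722 m.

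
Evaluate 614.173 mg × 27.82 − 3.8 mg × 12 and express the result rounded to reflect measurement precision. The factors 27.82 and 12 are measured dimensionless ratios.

1.704 × 10^4 mg

614.173 × 27.82 = 17086.29286 → 1.709 × 10^4 mg (4 s.f., last digit at the 10^1 place).
3.8 × 12 = 45.6 → 46 mg (2 s.f., last digit at the 10^0 place).
Difference: 17040.69286 mg; keep the coarser place, 10^1.
Result: 1.704 × 10^4 mg.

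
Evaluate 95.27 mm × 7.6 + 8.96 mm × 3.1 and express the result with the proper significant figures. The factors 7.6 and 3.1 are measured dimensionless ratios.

7.5 × 10^2 mm

95.27 × 7.6 = 724.052 → 7.2 × 10^2 mm (2 s.f., last digit at the 10^1 place).
8.96 × 3.1 = 27.776 → 28 mm (2 s.f., last digit at the 10^0 place).
Sum: 751.828 mm; keep the coarser place, 10^1.
Result: 7.5 × 10^2 mm.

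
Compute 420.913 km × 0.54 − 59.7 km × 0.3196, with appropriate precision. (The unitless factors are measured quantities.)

2.1 × 10^2 km

420.913 × 0.54 = 227.29302 → 2.3 × 10^2 km (2 s.f., last digit at the 10^1 place).
59.7 × 0.3196 = 19.08012 → 19.1 km (3 s.f., last digit at the 10^-1 place).
Difference: 208.2129 km; keep the coarser place, 10^1.
Result: 2.1 × 10^2 km.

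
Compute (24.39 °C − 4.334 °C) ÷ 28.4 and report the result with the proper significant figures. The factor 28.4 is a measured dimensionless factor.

24.39 °C − 4.334 °C = 20.056 °C; the difference is limited to 2 decimal places (4 s.f.).
Carrying full precision, 20.056 ÷ 28.4 = 0.706197183099… °C; 28.4 has 3 s.f., so the result keeps min(4, 3) = 3 s.f.
Rounded to 3 significant figures: 0.706 °C.

0.706 °C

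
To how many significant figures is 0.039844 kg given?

5

0.039844: leading zeros are not significant.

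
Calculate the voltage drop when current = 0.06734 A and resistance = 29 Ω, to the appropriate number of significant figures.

2.0 V

voltage drop = 0.06734 A × 29 Ω = 1.95286 V.
0.06734 has 4 significant figures; 29 has 2.
Division/multiplication keeps the fewest: 2 significant figures.
Rounded: 2.0 V.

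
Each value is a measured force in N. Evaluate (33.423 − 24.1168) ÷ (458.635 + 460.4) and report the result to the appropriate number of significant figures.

0.01013

33.423 − 24.1168 = 9.3062, limited to 3 d.p. → 4 s.f.; 458.635 + 460.4 = 919.035, limited to 1 d.p. → 4 s.f.
Carrying full precision, 9.3062 ÷ 919.035 = 0.010126056135…; keep min(4, 4) = 4 s.f.
Rounded to 4 significant figures: 0.01013.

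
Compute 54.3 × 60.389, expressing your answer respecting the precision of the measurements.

54.3 × 60.389 = 3279.1227
Multiplication/division keeps the fewest significant figures: 54.3 → 3 s.f., 60.389 → 5 s.f.; limit is 3.
Rounded to 3 significant figures: 3.28 × 10^3.

3.28 × 10^3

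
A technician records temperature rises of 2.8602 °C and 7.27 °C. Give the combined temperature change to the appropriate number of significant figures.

10.13 °C

2.8602 °C + 7.27 °C = 10.1302 °C.
Addition/subtraction keeps the fewest decimal places: 2.8602 → 4 decimal places, 7.27 → 2 decimal places; limit is 2.
Rounded to 2 decimal places: 10.13 °C.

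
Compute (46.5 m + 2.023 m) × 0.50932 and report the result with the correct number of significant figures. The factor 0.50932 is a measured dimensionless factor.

46.5 m + 2.023 m = 48.523 m; the sum is limited to 1 decimal place (3 s.f.).
Carrying full precision, 48.523 × 0.50932 = 24.71373436 m; 0.50932 has 5 s.f., so the result keeps min(3, 5) = 3 s.f.
Rounded to 3 significant figures: 24.7 m.

24.7 m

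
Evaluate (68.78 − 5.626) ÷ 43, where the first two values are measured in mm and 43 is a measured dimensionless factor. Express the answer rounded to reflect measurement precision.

68.78 mm − 5.626 mm = 63.154 mm; the difference is limited to 2 decimal places (4 s.f.).
Carrying full precision, 63.154 ÷ 43 = 1.46869767442… mm; 43 has 2 s.f., so the result keeps min(4, 2) = 2 s.f.
Rounded to 2 significant figures: 1.5 mm.

1.5 mm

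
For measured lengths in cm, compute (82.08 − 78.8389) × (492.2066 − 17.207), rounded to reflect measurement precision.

82.08 − 78.8389 = 3.2411, limited to 2 d.p. → 3 s.f.; 492.2066 − 17.207 = 474.9996, limited to 3 d.p. → 6 s.f.
Carrying full precision, 3.2411 × 474.9996 = 1539.52120356; keep min(3, 6) = 3 s.f.
Rounded to 3 significant figures: 1.54 × 10^3 cm².

1.54 × 10^3 cm²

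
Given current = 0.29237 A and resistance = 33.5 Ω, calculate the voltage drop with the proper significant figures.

9.79 V

voltage drop = 0.29237 A × 33.5 Ω = 9.794395 V.
0.29237 has 5 significant figures; 33.5 has 3.
Division/multiplication keeps the fewest: 3 significant figures.
Rounded: 9.79 V.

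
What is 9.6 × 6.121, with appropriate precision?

59

9.6 × 6.121 = 58.7616
Multiplication/division keeps the fewest significant figures: 9.6 → 2 s.f., 6.121 → 4 s.f.; limit is 2.
Rounded to 2 significant figures: 59.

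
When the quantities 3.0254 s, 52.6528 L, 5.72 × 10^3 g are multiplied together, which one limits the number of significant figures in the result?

5.72 × 10^3 g

3.0254 s → 5 s.f.; 52.6528 L → 6 s.f.; 5.72 × 10^3 g → 3 s.f.
The fewest is 3 significant figures, from 5.72 × 10^3 g.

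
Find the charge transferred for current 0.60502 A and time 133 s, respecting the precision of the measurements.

80.5 C

charge transferred = 0.60502 A × 133 s = 80.46766 C.
0.60502 has 5 significant figures; 133 has 3.
Division/multiplication keeps the fewest: 3 significant figures.
Rounded: 80.5 C.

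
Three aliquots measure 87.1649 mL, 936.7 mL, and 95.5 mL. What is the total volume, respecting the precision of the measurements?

87.1649 mL + 936.7 mL + 95.5 mL = 1119.3649 mL.
Addition/subtraction keeps the fewest decimal places: 87.1649 → 4 decimal places, 936.7 → 1 decimal place, 95.5 → 1 decimal place; limit is 1.
Rounded to 1 decimal place: 1119.4 mL.

1119.4 mL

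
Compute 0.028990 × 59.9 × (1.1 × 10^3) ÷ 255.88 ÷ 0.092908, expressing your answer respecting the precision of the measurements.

0.028990 × 59.9 × (1.1 × 10^3) ÷ 255.88 ÷ 0.092908 = 80.3485917872…
Multiplication/division keeps the fewest significant figures: 0.028990 → 5 s.f., 59.9 → 3 s.f., 1.1 × 10^3 → 2 s.f., 255.88 → 5 s.f., 0.092908 → 5 s.f.; limit is 2.
Rounded to 2 significant figures: 80.

80.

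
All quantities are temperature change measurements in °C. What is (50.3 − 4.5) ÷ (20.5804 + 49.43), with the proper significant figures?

6.54 × 10^-1

50.3 − 4.5 = 45.8, limited to 1 d.p. → 3 s.f.; 20.5804 + 49.43 = 70.0104, limited to 2 d.p. → 4 s.f.
Carrying full precision, 45.8 ÷ 70.0104 = 0.654188520563…; keep min(3, 4) = 3 s.f.
Rounded to 3 significant figures: 6.54 × 10^-1.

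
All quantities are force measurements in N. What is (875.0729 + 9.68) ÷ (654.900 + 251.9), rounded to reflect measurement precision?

875.0729 + 9.68 = 884.7529, limited to 2 d.p. → 5 s.f.; 654.900 + 251.9 = 906.800, limited to 1 d.p. → 4 s.f.
Carrying full precision, 884.7529 ÷ 906.800 = 0.975686921041…; keep min(5, 4) = 4 s.f.
Rounded to 4 significant figures: 0.9757.

0.9757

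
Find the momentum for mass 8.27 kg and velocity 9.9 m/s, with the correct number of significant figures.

82 kg·m/s

momentum = 8.27 kg × 9.9 m/s = 81.873 kg·m/s.
8.27 has 3 significant figures; 9.9 has 2.
Division/multiplication keeps the fewest: 2 significant figures.
Rounded: 82 kg·m/s.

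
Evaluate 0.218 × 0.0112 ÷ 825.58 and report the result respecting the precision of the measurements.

0.218 × 0.0112 ÷ 825.58 = 0.0000029574359844…
Multiplication/division keeps the fewest significant figures: 0.218 → 3 s.f., 0.0112 → 3 s.f., 825.58 → 5 s.f.; limit is 3.
Rounded to 3 significant figures: 2.96 × 10⁻⁶.

2.96 × 10⁻⁶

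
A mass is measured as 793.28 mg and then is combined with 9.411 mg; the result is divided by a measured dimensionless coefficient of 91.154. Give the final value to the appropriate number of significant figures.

793.28 mg + 9.411 mg = 802.691 mg; the sum is limited to 2 decimal places (5 s.f.).
Carrying full precision, 802.691 ÷ 91.154 = 8.80587796476… mg; 91.154 has 5 s.f., so the result keeps min(5, 5) = 5 s.f.
Rounded to 5 significant figures: 8.8059 mg.

8.8059 mg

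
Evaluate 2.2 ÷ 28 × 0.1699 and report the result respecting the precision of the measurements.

2.2 ÷ 28 × 0.1699 = 0.0133492857143…
Multiplication/division keeps the fewest significant figures: 2.2 → 2 s.f., 28 → 2 s.f., 0.1699 → 4 s.f.; limit is 2.
Rounded to 2 significant figures: 0.013.

0.013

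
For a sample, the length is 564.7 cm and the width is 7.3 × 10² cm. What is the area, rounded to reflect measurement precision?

area = 564.7 cm × 7.3 × 10² cm = 412231 cm².
564.7 has 4 significant figures; 7.3 × 10² has 2.
Division/multiplication keeps the fewest: 2 significant figures.
Rounded: 4.1 × 10⁵ cm².

4.1 × 10⁵ cm²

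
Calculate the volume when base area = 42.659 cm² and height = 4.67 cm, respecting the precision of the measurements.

volume = 42.659 cm² × 4.67 cm = 199.21753 cm³.
42.659 has 5 significant figures; 4.67 has 3.
Division/multiplication keeps the fewest: 3 significant figures.
Rounded: 199 cm³.

199 cm³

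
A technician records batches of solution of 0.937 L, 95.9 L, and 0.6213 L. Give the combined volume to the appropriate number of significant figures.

97.5 L

0.937 L + 95.9 L + 0.6213 L = 97.4583 L.
Addition/subtraction keeps the fewest decimal places: 0.937 → 3 decimal places, 95.9 → 1 decimal place, 0.6213 → 4 decimal places; limit is 1.
Rounded to 1 decimal place: 97.5 L.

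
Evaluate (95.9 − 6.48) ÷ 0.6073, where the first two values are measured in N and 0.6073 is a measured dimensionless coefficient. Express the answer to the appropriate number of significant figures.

95.9 N − 6.48 N = 89.42 N; the difference is limited to 1 decimal place (3 s.f.).
Carrying full precision, 89.42 ÷ 0.6073 = 147.241890334… N; 0.6073 has 4 s.f., so the result keeps min(3, 4) = 3 s.f.
Rounded to 3 significant figures: 147 N.

147 N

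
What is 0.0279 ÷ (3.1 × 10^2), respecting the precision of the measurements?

0.0279 ÷ (3.1 × 10^2) = 0.00009
Multiplication/division keeps the fewest significant figures: 0.0279 → 3 s.f., 3.1 × 10^2 → 2 s.f.; limit is 2.
Rounded to 2 significant figures: 9.0 × 10^-5.

9.0 × 10^-5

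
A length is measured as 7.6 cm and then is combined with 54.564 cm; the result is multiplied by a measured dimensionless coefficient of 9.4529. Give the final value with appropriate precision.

7.6 cm + 54.564 cm = 62.164 cm; the sum is limited to 1 decimal place (3 s.f.).
Carrying full precision, 62.164 × 9.4529 = 587.6300756 cm; 9.4529 has 5 s.f., so the result keeps min(3, 5) = 3 s.f.
Rounded to 3 significant figures: 588 cm.

588 cm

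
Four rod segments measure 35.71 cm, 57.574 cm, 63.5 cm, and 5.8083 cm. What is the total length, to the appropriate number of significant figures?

35.71 cm + 57.574 cm + 63.5 cm + 5.8083 cm = 162.5923 cm.
Addition/subtraction keeps the fewest decimal places: 35.71 → 2 decimal places, 57.574 → 3 decimal places, 63.5 → 1 decimal place, 5.8083 → 4 decimal places; limit is 1.
Rounded to 1 decimal place: 1.626 × 10^2 cm.

1.626 × 10^2 cm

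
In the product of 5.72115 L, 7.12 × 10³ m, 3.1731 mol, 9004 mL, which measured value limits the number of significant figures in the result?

7.12 × 10³ m

5.72115 L → 6 s.f.; 7.12 × 10³ m → 3 s.f.; 3.1731 mol → 5 s.f.; 9004 mL → 4 s.f.
The fewest is 3 significant figures, from 7.12 × 10³ m.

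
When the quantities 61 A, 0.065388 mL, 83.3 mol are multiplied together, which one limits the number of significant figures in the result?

61 A → 2 s.f.; 0.065388 mL → 5 s.f.; 83.3 mol → 3 s.f.
The fewest is 2 significant figures, from 61 A.

61 A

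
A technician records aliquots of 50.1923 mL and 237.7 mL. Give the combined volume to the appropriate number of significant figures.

287.9 mL

50.1923 mL + 237.7 mL = 287.8923 mL.
Addition/subtraction keeps the fewest decimal places: 50.1923 → 4 decimal places, 237.7 → 1 decimal place; limit is 1.
Rounded to 1 decimal place: 287.9 mL.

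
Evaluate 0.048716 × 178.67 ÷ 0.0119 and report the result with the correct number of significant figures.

0.048716 × 178.67 ÷ 0.0119 = 731.435942857…
Multiplication/division keeps the fewest significant figures: 0.048716 → 5 s.f., 178.67 → 5 s.f., 0.0119 → 3 s.f.; limit is 3.
Rounded to 3 significant figures: 731.

731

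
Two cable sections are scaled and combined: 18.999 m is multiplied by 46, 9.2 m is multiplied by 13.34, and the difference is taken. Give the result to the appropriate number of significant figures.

7.5 × 10² m

18.999 × 46 = 873.954 → 8.7 × 10² m (2 s.f., last digit at the 10^1 place).
9.2 × 13.34 = 122.728 → 1.2 × 10² m (2 s.f., last digit at the 10^1 place).
Difference: 751.226 m; keep the coarser place, 10^1.
Result: 7.5 × 10² m.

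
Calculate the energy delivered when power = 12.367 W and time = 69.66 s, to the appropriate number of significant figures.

861.5 J

energy delivered = 12.367 W × 69.66 s = 861.48522 J.
12.367 has 5 significant figures; 69.66 has 4.
Division/multiplication keeps the fewest: 4 significant figures.
Rounded: 861.5 J.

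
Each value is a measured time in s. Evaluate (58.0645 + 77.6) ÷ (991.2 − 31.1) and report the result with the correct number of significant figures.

1.413 × 10^-1

58.0645 + 77.6 = 135.6645, limited to 1 d.p. → 4 s.f.; 991.2 − 31.1 = 960.1, limited to 1 d.p. → 4 s.f.
Carrying full precision, 135.6645 ÷ 960.1 = 0.141302468493…; keep min(4, 4) = 4 s.f.
Rounded to 4 significant figures: 1.413 × 10^-1.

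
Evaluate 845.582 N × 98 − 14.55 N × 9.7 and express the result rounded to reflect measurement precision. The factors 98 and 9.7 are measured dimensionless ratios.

8.3 × 10⁴ N

845.582 × 98 = 82867.036 → 8.3 × 10⁴ N (2 s.f., last digit at the 10^3 place).
14.55 × 9.7 = 141.135 → 1.4 × 10² N (2 s.f., last digit at the 10^1 place).
Difference: 82725.901 N; keep the coarser place, 10^3.
Result: 8.3 × 10⁴ N.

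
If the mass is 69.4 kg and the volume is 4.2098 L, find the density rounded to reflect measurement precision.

density = 69.4 kg ÷ 4.2098 L = 16.4853437218… kg/L.
69.4 has 3 significant figures; 4.2098 has 5.
Division/multiplication keeps the fewest: 3 significant figures.
Rounded: 16.5 kg/L.

16.5 kg/L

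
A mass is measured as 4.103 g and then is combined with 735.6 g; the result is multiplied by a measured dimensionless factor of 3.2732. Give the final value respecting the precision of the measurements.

4.103 g + 735.6 g = 739.703 g; the sum is limited to 1 decimal place (4 s.f.).
Carrying full precision, 739.703 × 3.2732 = 2421.1958596 g; 3.2732 has 5 s.f., so the result keeps min(4, 5) = 4 s.f.
Rounded to 4 significant figures: 2.421 × 10³ g.

2.421 × 10³ g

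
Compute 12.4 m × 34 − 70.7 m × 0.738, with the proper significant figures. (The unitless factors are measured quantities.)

12.4 × 34 = 421.6 → 4.2 × 10^2 m (2 s.f., last digit at the 10^1 place).
70.7 × 0.738 = 52.1766 → 52.2 m (3 s.f., last digit at the 10^-1 place).
Difference: 369.4234 m; keep the coarser place, 10^1.
Result: 3.7 × 10^2 m.

3.7 × 10^2 m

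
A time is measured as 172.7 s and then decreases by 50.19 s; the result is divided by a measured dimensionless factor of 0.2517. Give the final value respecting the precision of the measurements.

172.7 s − 50.19 s = 122.51 s; the difference is limited to 1 decimal place (4 s.f.).
Carrying full precision, 122.51 ÷ 0.2517 = 486.730234406… s; 0.2517 has 4 s.f., so the result keeps min(4, 4) = 4 s.f.
Rounded to 4 significant figures: 486.7 s.

486.7 s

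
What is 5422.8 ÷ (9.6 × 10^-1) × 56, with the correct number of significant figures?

3.2 × 10^5

5422.8 ÷ (9.6 × 10^-1) × 56 = 316330
Multiplication/division keeps the fewest significant figures: 5422.8 → 5 s.f., 9.6 × 10^-1 → 2 s.f., 56 → 2 s.f.; limit is 2.
Rounded to 2 significant figures: 3.2 × 10^5.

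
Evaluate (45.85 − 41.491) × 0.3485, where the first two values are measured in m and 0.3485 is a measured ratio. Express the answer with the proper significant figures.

45.85 m − 41.491 m = 4.359 m; the difference is limited to 2 decimal places (3 s.f.).
Carrying full precision, 4.359 × 0.3485 = 1.5191115 m; 0.3485 has 4 s.f., so the result keeps min(3, 4) = 3 s.f.
Rounded to 3 significant figures: 1.52 m.

1.52 m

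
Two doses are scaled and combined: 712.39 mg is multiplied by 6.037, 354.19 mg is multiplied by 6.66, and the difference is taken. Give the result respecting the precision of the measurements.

1.94 × 10³ mg

712.39 × 6.037 = 4300.69843 → 4301 mg (4 s.f., last digit at the 10^0 place).
354.19 × 6.66 = 2358.9054 → 2.36 × 10³ mg (3 s.f., last digit at the 10^1 place).
Difference: 1941.79303 mg; keep the coarser place, 10^1.
Result: 1.94 × 10³ mg.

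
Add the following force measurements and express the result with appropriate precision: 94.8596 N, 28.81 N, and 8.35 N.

132.02 N

94.8596 N + 28.81 N + 8.35 N = 132.0196 N.
Addition/subtraction keeps the fewest decimal places: 94.8596 → 4 decimal places, 28.81 → 2 decimal places, 8.35 → 2 decimal places; limit is 2.
Rounded to 2 decimal places: 132.02 N.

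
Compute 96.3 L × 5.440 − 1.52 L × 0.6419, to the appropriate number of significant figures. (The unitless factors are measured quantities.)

523 L

96.3 × 5.440 = 523.872 → 524 L (3 s.f., last digit at the 10^0 place).
1.52 × 0.6419 = 0.975688 → 0.976 L (3 s.f., last digit at the 10^-3 place).
Difference: 522.896312 L; keep the coarser place, 10^0.
Result: 523 L.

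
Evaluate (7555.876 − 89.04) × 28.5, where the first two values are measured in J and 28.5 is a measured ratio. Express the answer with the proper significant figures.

2.13 × 10^5 J

7555.876 J − 89.04 J = 7466.836 J; the difference is limited to 2 decimal places (6 s.f.).
Carrying full precision, 7466.836 × 28.5 = 212804.826 J; 28.5 has 3 s.f., so the result keeps min(6, 3) = 3 s.f.
Rounded to 3 significant figures: 2.13 × 10^5 J.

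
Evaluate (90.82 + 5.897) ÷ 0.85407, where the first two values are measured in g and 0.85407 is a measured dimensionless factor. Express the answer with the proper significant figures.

90.82 g + 5.897 g = 96.717 g; the sum is limited to 2 decimal places (4 s.f.).
Carrying full precision, 96.717 ÷ 0.85407 = 113.24247427… g; 0.85407 has 5 s.f., so the result keeps min(4, 5) = 4 s.f.
Rounded to 4 significant figures: 113.2 g.

113.2 g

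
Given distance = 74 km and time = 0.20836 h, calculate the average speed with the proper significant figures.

average speed = 74 km ÷ 0.20836 h = 355.154540219… km/h.
74 has 2 significant figures; 0.20836 has 5.
Division/multiplication keeps the fewest: 2 significant figures.
Rounded: 3.6 × 10^2 km/h.

3.6 × 10^2 km/h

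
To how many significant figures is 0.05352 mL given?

4

0.05352: leading zeros are not significant.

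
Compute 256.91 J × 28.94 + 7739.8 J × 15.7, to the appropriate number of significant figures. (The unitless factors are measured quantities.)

256.91 × 28.94 = 7434.9754 → 7435 J (4 s.f., last digit at the 10^0 place).
7739.8 × 15.7 = 121514.86 → 1.22 × 10⁵ J (3 s.f., last digit at the 10^3 place).
Sum: 128949.8354 J; keep the coarser place, 10^3.
Result: 1.29 × 10⁵ J.

1.29 × 10⁵ J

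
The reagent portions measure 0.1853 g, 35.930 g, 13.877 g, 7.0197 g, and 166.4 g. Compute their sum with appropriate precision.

223.4 g

0.1853 g + 35.930 g + 13.877 g + 7.0197 g + 166.4 g = 223.4120 g.
Addition/subtraction keeps the fewest decimal places: 0.1853 → 4 decimal places, 35.930 → 3 decimal places, 13.877 → 3 decimal places, 7.0197 → 4 decimal places, 166.4 → 1 decimal place; limit is 1.
Rounded to 1 decimal place: 223.4 g.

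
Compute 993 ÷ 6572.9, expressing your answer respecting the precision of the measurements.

993 ÷ 6572.9 = 0.151074868019…
Multiplication/division keeps the fewest significant figures: 993 → 3 s.f., 6572.9 → 5 s.f.; limit is 3.
Rounded to 3 significant figures: 1.51 × 10^-1.

1.51 × 10^-1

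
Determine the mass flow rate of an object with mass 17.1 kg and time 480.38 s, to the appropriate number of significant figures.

mass flow rate = 17.1 kg ÷ 480.38 s = 0.0355968191848… kg/s.
17.1 has 3 significant figures; 480.38 has 5.
Division/multiplication keeps the fewest: 3 significant figures.
Rounded: 0.0356 kg/s.

0.0356 kg/s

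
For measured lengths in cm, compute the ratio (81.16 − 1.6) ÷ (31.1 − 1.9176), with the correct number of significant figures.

2.73

81.16 − 1.6 = 79.56, limited to 1 d.p. → 3 s.f.; 31.1 − 1.9176 = 29.1824, limited to 1 d.p. → 3 s.f.
Carrying full precision, 79.56 ÷ 29.1824 = 2.72630078403…; keep min(3, 3) = 3 s.f.
Rounded to 3 significant figures: 2.73.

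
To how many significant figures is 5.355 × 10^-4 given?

5.355 × 10^-4: in scientific notation every digit of the coefficient is significant.

4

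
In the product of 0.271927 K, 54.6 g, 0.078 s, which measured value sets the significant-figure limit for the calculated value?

0.078 s

0.271927 K → 6 s.f.; 54.6 g → 3 s.f.; 0.078 s → 2 s.f.
The fewest is 2 significant figures, from 0.078 s.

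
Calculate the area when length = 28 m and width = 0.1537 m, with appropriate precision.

4.3 m²

area = 28 m × 0.1537 m = 4.3036 m².
28 has 2 significant figures; 0.1537 has 4.
Division/multiplication keeps the fewest: 2 significant figures.
Rounded: 4.3 m².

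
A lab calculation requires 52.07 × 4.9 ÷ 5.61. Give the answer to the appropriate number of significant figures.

45

52.07 × 4.9 ÷ 5.61 = 45.4800356506…
Multiplication/division keeps the fewest significant figures: 52.07 → 4 s.f., 4.9 → 2 s.f., 5.61 → 3 s.f.; limit is 2.
Rounded to 2 significant figures: 45.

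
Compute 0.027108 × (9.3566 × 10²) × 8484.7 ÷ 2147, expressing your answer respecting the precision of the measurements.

100.2

0.027108 × (9.3566 × 10²) × 8484.7 ÷ 2147 = 100.235136772…
Multiplication/division keeps the fewest significant figures: 0.027108 → 5 s.f., 9.3566 × 10² → 5 s.f., 8484.7 → 5 s.f., 2147 → 4 s.f.; limit is 4.
Rounded to 4 significant figures: 100.2.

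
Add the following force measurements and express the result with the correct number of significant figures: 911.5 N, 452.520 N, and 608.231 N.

911.5 N + 452.520 N + 608.231 N = 1972.251 N.
Addition/subtraction keeps the fewest decimal places: 911.5 → 1 decimal place, 452.520 → 3 decimal places, 608.231 → 3 decimal places; limit is 1.
Rounded to 1 decimal place: 1972.3 N.

1972.3 N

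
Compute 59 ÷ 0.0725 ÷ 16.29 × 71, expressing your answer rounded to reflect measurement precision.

59 ÷ 0.0725 ÷ 16.29 × 71 = 3546.91898986…
Multiplication/division keeps the fewest significant figures: 59 → 2 s.f., 0.0725 → 3 s.f., 16.29 → 4 s.f., 71 → 2 s.f.; limit is 2.
Rounded to 2 significant figures: 3.5 × 10^3.

3.5 × 10^3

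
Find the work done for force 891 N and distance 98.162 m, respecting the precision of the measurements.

work done = 891 N × 98.162 m = 87462.342 J.
891 has 3 significant figures; 98.162 has 5.
Division/multiplication keeps the fewest: 3 significant figures.
Rounded: 8.75 × 10⁴ J.

8.75 × 10⁴ J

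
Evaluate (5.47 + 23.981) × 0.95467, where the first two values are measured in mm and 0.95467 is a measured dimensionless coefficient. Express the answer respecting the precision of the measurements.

28.12 mm

5.47 mm + 23.981 mm = 29.451 mm; the sum is limited to 2 decimal places (4 s.f.).
Carrying full precision, 29.451 × 0.95467 = 28.11598617 mm; 0.95467 has 5 s.f., so the result keeps min(4, 5) = 4 s.f.
Rounded to 4 significant figures: 28.12 mm.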